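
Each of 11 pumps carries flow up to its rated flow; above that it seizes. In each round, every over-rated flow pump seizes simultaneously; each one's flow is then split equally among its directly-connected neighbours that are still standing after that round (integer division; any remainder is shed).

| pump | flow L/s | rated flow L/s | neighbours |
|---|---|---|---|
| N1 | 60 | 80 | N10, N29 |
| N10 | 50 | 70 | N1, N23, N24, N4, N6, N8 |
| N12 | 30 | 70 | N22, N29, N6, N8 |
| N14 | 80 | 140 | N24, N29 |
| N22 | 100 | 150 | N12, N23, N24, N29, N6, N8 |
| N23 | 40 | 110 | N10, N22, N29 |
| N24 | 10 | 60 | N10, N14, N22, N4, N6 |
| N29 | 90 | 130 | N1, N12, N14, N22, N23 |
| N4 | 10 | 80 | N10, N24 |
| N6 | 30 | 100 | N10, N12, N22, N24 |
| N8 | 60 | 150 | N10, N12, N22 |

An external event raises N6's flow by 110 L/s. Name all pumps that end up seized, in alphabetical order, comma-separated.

N1, N10, N12, N14, N22, N23, N24, N29, N6, N8

Round 1 — N6 at 140 > 100. N6 seizes.
  N6 sheds 140 L/s to N10, N12, N22, N24: 35 each.
    N10: 50+35 = 85 > 70
    N12: 30+35 = 65 ≤ 70
    N22: 100+35 = 135 ≤ 150
    N24: 10+35 = 45 ≤ 60
Round 2 — N10 seizes.
  N10 sheds 85 L/s to N1, N23, N24, N4, N8: 17 each.
    N1: 60+17 = 77 ≤ 80
    N23: 40+17 = 57 ≤ 110
    N24: 45+17 = 62 > 60
    N4: 10+17 = 27 ≤ 80
    N8: 60+17 = 77 ≤ 150
Round 3 — N24 seizes.
  N24 sheds 62 L/s to N14, N22, N4: 20 each (2 lost).
    N14: 80+20 = 100 ≤ 140
    N22: 135+20 = 155 > 150
    N4: 27+20 = 47 ≤ 80
Round 4 — N22 seizes.
  N22 sheds 155 L/s to N12, N23, N29, N8: 38 each (3 lost).
    N12: 65+38 = 103 > 70
    N23: 57+38 = 95 ≤ 110
    N29: 90+38 = 128 ≤ 130
    N8: 77+38 = 115 ≤ 150
Round 5 — N12 seizes.
  N12 sheds 103 L/s to N29, N8: 51 each (1 lost).
    N29: 128+51 = 179 > 130
    N8: 115+51 = 166 > 150
Round 6 — N29, N8 seize.
  N29 sheds 179 L/s to N1, N14, N23: 59 each (2 lost).
    N1: 77+59 = 136 > 80
    N14: 100+59 = 159 > 140
    N23: 95+59 = 154 > 110
  N8 sheds 166 L/s: no online neighbours, lost.
Round 7 — N1, N14, N23 seize.
  N1 sheds 136 L/s: no online neighbours, lost.
  N14 sheds 159 L/s: no online neighbours, lost.
  N23 sheds 154 L/s: no online neighbours, lost.
No further seizures.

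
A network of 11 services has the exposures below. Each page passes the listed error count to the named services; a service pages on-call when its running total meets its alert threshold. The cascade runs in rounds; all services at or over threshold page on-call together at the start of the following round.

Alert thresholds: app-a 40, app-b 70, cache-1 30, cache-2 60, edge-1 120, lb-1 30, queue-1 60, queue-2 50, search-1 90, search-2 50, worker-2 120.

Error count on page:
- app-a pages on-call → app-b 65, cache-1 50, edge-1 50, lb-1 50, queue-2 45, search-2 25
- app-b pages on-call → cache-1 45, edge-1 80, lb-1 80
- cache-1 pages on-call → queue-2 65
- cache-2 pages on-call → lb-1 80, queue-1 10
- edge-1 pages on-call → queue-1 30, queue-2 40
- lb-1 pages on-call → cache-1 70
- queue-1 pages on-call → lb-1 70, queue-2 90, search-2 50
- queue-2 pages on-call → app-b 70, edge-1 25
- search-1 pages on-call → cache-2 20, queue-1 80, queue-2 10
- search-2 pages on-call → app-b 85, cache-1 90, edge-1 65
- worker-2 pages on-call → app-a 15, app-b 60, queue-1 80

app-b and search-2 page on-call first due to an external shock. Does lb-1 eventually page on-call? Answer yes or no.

yes

Round 1 — app-b, search-2 page on-call (initial).
  cache-1: +45+90 → 135 ≥ 30
  edge-1: +80+65 → 145 ≥ 120
  lb-1: +80 → 80 ≥ 30
Round 2 — cache-1, edge-1, lb-1 page on-call.
  queue-1: +30 → 30 < 60
  queue-2: +65+40 → 105 ≥ 50
Round 3 — queue-2 pages on-call.
No further pages.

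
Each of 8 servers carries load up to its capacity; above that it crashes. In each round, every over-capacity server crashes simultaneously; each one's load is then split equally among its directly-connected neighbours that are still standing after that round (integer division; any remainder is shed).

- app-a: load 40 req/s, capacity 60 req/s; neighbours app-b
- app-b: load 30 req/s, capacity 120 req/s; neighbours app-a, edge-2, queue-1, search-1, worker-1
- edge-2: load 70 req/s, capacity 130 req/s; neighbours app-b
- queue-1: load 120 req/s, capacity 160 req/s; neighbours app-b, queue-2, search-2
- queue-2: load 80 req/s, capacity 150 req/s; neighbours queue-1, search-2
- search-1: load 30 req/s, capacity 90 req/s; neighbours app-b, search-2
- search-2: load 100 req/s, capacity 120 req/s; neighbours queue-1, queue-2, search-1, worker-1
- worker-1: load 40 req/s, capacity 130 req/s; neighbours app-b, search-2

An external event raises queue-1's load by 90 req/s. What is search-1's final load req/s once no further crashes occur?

86

Round 1 — queue-1 at 210 > 160. queue-1 crashes.
  queue-1 sheds 210 req/s to app-b, queue-2, search-2: 70 each.
    app-b: 30+70 = 100 ≤ 120
    queue-2: 80+70 = 150 ≤ 150
    search-2: 100+70 = 170 > 120
Round 2 — search-2 crashes.
  search-2 sheds 170 req/s to queue-2, search-1, worker-1: 56 each (2 lost).
    queue-2: 150+56 = 206 > 150
    search-1: 30+56 = 86 ≤ 90
    worker-1: 40+56 = 96 ≤ 130
Round 3 — queue-2 crashes.
  queue-2 sheds 206 req/s: no online neighbours, lost.
No further crashes.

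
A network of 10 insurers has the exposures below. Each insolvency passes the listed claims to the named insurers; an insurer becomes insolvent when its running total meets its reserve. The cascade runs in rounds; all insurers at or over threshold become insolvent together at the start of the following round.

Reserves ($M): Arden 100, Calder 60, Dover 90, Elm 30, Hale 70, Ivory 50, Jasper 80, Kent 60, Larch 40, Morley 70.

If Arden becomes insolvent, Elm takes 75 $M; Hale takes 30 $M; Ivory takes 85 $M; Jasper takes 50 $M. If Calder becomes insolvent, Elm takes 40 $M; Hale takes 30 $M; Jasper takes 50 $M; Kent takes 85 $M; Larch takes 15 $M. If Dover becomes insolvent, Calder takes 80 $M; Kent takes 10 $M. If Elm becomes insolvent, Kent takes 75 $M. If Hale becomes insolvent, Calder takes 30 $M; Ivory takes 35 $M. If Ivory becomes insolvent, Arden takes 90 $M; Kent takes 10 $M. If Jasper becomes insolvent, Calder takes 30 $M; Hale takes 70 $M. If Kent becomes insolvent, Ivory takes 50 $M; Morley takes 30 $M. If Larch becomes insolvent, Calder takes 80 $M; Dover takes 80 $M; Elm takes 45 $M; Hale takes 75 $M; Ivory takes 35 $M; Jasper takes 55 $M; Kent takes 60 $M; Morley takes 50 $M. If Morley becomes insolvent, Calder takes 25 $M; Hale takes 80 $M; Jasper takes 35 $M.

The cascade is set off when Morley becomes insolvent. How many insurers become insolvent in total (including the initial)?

Round 1 — Morley becomes insolvent (initial).
  Calder: +25 → 25 < 60
  Hale: +80 → 80 ≥ 70
  Jasper: +35 → 35 < 80
Round 2 — Hale becomes insolvent.
  Calder: +30 → 55 < 60
  Ivory: +35 → 35 < 50
No further insolvencies.

2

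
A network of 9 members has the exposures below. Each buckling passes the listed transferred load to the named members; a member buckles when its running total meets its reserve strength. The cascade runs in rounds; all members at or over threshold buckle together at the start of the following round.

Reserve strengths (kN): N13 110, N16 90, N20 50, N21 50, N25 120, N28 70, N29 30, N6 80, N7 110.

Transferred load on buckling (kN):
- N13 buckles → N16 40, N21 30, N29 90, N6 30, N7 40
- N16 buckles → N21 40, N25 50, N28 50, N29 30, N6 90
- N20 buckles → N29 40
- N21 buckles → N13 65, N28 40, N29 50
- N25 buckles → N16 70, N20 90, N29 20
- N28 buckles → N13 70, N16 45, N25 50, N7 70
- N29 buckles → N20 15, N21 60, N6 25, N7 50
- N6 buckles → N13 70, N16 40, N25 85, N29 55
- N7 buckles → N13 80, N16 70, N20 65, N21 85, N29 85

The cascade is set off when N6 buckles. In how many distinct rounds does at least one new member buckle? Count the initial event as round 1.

4

Round 1 — N6 buckles (initial).
  N13: +70 → 70 < 110
  N16: +40 → 40 < 90
  N25: +85 → 85 < 120
  N29: +55 → 55 ≥ 30
Round 2 — N29 buckles.
  N20: +15 → 15 < 50
  N21: +60 → 60 ≥ 50
  N7: +50 → 50 < 110
Round 3 — N21 buckles.
  N13: +65 → 135 ≥ 110
  N28: +40 → 40 < 70
Round 4 — N13 buckles.
  N16: +40 → 80 < 90
  N7: +40 → 90 < 110
No further bucklings.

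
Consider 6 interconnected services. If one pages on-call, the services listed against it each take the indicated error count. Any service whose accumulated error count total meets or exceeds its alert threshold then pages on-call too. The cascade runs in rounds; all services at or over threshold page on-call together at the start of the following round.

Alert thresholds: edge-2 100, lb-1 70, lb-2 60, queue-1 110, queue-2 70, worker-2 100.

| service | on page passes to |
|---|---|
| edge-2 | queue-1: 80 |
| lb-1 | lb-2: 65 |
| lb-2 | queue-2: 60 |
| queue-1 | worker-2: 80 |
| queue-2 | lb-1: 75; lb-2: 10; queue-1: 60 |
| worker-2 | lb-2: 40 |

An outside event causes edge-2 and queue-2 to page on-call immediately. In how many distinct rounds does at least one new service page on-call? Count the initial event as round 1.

Round 1 — edge-2, queue-2 page on-call (initial).
  lb-1: +75 → 75 ≥ 70
  lb-2: +10 → 10 < 60
  queue-1: +80+60 → 140 ≥ 110
Round 2 — lb-1, queue-1 page on-call.
  lb-2: +65 → 75 ≥ 60
  worker-2: +80 → 80 < 100
Round 3 — lb-2 pages on-call.
No further pages.

3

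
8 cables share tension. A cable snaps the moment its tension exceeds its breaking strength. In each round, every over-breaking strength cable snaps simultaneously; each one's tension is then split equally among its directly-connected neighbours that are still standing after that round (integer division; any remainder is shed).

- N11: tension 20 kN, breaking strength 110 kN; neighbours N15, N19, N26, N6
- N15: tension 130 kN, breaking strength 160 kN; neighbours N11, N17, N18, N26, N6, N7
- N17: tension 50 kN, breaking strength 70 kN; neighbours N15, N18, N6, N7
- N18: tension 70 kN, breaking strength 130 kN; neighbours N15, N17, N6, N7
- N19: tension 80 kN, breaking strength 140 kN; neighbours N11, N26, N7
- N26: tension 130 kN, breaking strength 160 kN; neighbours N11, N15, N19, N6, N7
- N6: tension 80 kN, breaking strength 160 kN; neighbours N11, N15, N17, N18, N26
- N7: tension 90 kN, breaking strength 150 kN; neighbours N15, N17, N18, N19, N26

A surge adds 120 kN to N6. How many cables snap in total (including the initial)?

8

Round 1 — N6 at 200 > 160. N6 snaps.
  N6 sheds 200 kN to N11, N15, N17, N18, N26: 40 each.
    N11: 20+40 = 60 ≤ 110
    N15: 130+40 = 170 > 160
    N17: 50+40 = 90 > 70
    N18: 70+40 = 110 ≤ 130
    N26: 130+40 = 170 > 160
Round 2 — N15, N17, N26 snap.
  N15 sheds 170 kN to N11, N18, N7: 56 each (2 lost).
    N11: 60+56 = 116 > 110
    N18: 110+56 = 166 > 130
    N7: 90+56 = 146 ≤ 150
  N17 sheds 90 kN to N18, N7: 45 each.
    N18: 166+45 = 211 > 130
    N7: 146+45 = 191 > 150
  N26 sheds 170 kN to N11, N19, N7: 56 each (2 lost).
    N11: 116+56 = 172 > 110
    N19: 80+56 = 136 ≤ 140
    N7: 191+56 = 247 > 150
Round 3 — N11, N18, N7 snap.
  N11 sheds 172 kN to N19: 172 each.
    N19: 136+172 = 308 > 140
  N18 sheds 211 kN: no online neighbours, lost.
  N7 sheds 247 kN to N19: 247 each.
    N19: 308+247 = 555 > 140
Round 4 — N19 snaps.
  N19 sheds 555 kN: no online neighbours, lost.
No further breaks.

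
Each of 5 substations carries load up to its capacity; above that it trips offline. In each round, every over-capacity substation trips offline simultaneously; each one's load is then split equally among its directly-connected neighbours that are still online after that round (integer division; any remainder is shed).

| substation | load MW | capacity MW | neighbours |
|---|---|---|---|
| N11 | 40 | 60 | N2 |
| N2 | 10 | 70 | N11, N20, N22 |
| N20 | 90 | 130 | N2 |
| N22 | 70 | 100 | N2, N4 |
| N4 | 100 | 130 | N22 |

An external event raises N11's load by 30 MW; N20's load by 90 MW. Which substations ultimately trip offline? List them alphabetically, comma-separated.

N11, N2, N20, N22, N4

Round 1 — N11 at 70 > 60; N20 at 180 > 130. N11, N20 trip offline.
  N11 sheds 70 MW to N2: 70 each.
    N2: 10+70 = 80 > 70
  N20 sheds 180 MW to N2: 180 each.
    N2: 80+180 = 260 > 70
Round 2 — N2 trips offline.
  N2 sheds 260 MW to N22: 260 each.
    N22: 70+260 = 330 > 100
Round 3 — N22 trips offline.
  N22 sheds 330 MW to N4: 330 each.
    N4: 100+330 = 430 > 130
Round 4 — N4 trips offline.
  N4 sheds 430 MW: no online neighbours, lost.
No further trips.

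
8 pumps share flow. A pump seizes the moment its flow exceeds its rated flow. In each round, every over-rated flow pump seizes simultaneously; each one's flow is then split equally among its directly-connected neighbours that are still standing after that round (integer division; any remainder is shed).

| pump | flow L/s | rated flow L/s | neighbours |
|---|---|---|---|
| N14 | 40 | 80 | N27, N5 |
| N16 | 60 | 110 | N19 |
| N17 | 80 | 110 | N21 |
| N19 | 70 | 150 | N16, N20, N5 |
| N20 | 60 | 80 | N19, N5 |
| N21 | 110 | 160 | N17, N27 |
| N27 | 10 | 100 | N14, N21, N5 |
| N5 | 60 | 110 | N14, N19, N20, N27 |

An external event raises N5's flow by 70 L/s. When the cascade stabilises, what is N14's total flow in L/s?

72

Round 1 — N5 at 130 > 110. N5 seizes.
  N5 sheds 130 L/s to N14, N19, N20, N27: 32 each (2 lost).
    N14: 40+32 = 72 ≤ 80
    N19: 70+32 = 102 ≤ 150
    N20: 60+32 = 92 > 80
    N27: 10+32 = 42 ≤ 100
Round 2 — N20 seizes.
  N20 sheds 92 L/s to N19: 92 each.
    N19: 102+92 = 194 > 150
Round 3 — N19 seizes.
  N19 sheds 194 L/s to N16: 194 each.
    N16: 60+194 = 254 > 110
Round 4 — N16 seizes.
  N16 sheds 254 L/s: no online neighbours, lost.
No further seizures.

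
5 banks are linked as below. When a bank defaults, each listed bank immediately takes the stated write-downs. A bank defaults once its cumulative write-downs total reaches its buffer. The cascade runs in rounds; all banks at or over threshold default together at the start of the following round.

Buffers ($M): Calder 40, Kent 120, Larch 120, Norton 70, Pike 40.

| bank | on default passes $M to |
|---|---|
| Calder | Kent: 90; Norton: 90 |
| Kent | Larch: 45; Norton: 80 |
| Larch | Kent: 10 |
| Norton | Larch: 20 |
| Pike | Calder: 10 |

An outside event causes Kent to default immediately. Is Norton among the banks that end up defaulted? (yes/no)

Round 1 — Kent defaults (initial).
  Larch: +45 → 45 < 120
  Norton: +80 → 80 ≥ 70
Round 2 — Norton defaults.
  Larch: +20 → 65 < 120
No further defaults.

yes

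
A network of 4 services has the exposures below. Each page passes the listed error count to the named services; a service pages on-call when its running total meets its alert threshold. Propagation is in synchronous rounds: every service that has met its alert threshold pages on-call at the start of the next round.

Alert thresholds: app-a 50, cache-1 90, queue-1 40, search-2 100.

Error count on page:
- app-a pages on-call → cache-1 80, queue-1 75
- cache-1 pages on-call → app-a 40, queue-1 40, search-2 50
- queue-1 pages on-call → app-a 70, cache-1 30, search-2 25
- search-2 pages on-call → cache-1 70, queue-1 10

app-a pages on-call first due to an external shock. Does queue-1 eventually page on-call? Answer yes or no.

Round 1 — app-a pages on-call (initial).
  cache-1: +80 → 80 < 90
  queue-1: +75 → 75 ≥ 40
Round 2 — queue-1 pages on-call.
  cache-1: +30 → 110 ≥ 90
  search-2: +25 → 25 < 100
Round 3 — cache-1 pages on-call.
  search-2: +50 → 75 < 100
No further pages.

yes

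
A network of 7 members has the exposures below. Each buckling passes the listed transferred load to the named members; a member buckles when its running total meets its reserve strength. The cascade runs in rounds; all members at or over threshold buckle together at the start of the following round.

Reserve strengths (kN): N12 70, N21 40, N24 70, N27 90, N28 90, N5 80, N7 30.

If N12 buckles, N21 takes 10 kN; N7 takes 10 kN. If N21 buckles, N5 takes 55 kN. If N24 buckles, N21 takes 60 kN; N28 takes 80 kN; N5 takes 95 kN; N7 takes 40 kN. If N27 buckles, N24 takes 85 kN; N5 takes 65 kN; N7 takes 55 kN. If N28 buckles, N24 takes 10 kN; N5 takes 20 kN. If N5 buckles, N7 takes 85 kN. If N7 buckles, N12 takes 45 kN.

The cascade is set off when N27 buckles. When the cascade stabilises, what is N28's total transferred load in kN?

Round 1 — N27 buckles (initial).
  N24: +85 → 85 ≥ 70
  N5: +65 → 65 < 80
  N7: +55 → 55 ≥ 30
Round 2 — N24, N7 buckle.
  N12: +45 → 45 < 70
  N21: +60 → 60 ≥ 40
  N28: +80 → 80 < 90
  N5: +95 → 160 ≥ 80
Round 3 — N21, N5 buckle.
No further bucklings.

80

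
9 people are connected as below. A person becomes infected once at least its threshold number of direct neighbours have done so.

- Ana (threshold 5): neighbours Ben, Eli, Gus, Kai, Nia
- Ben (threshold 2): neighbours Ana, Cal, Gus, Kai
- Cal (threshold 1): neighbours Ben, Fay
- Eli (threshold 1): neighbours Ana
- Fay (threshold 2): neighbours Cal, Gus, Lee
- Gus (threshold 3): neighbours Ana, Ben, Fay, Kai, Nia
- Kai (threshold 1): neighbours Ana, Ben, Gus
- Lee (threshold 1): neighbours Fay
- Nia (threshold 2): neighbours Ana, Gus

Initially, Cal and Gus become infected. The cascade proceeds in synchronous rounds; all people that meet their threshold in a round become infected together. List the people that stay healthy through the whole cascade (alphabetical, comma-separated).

Ana, Eli, Nia

Round 1 — Cal, Gus become infected (initial).
Round 2 — checking thresholds:
  Ana: 1 of 5 neighbours < 5, below threshold.
  Ben: 2 of 4 neighbours ≥ 2, becomes infected.
  Fay: 2 of 3 neighbours ≥ 2, becomes infected.
  Kai: 1 of 3 neighbours ≥ 1, becomes infected.
  Nia: 1 of 2 neighbours < 2, below threshold.
Round 3 — checking thresholds:
  Ana: 3 of 5 neighbours < 5, below threshold.
  Lee: 1 of 1 neighbours ≥ 1, becomes infected.
  Nia: 1 of 2 neighbours < 2, below threshold.
Round 4 — no new infections; cascade stops.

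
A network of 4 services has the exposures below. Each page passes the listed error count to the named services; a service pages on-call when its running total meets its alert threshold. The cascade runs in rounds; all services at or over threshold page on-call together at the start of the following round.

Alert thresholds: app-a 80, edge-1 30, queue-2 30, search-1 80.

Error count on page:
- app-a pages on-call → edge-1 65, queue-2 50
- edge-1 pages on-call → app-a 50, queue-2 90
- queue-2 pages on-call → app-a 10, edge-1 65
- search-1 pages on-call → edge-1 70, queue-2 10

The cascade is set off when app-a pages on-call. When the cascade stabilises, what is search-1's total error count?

0

Round 1 — app-a pages on-call (initial).
  edge-1: +65 → 65 ≥ 30
  queue-2: +50 → 50 ≥ 30
Round 2 — edge-1, queue-2 page on-call.
No further pages.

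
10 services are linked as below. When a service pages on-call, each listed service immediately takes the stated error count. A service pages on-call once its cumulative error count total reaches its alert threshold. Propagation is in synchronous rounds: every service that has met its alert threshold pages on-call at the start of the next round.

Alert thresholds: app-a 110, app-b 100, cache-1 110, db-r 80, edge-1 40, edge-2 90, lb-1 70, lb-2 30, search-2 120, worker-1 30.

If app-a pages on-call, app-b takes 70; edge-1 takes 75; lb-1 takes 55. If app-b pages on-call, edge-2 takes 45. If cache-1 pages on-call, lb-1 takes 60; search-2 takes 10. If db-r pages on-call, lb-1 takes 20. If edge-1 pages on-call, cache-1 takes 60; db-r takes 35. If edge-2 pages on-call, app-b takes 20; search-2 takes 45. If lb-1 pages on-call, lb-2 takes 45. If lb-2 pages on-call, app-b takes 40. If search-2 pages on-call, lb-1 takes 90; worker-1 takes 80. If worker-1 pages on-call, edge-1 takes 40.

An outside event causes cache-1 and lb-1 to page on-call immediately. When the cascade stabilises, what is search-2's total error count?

Round 1 — cache-1, lb-1 page on-call (initial).
  lb-2: +45 → 45 ≥ 30
  search-2: +10 → 10 < 120
Round 2 — lb-2 pages on-call.
  app-b: +40 → 40 < 100
No further pages.

10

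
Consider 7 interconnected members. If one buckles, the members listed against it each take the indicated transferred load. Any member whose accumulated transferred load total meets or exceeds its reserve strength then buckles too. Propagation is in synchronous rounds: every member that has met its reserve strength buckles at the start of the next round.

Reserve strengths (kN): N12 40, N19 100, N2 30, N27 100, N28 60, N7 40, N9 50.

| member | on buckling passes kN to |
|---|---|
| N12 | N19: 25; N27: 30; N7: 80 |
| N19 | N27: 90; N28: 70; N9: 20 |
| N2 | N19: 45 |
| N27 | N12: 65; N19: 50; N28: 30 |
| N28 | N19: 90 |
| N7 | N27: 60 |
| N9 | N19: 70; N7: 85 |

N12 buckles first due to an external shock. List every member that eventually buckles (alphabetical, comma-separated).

N12, N7

Round 1 — N12 buckles (initial).
  N19: +25 → 25 < 100
  N27: +30 → 30 < 100
  N7: +80 → 80 ≥ 40
Round 2 — N7 buckles.
  N27: +60 → 90 < 100
No further bucklings.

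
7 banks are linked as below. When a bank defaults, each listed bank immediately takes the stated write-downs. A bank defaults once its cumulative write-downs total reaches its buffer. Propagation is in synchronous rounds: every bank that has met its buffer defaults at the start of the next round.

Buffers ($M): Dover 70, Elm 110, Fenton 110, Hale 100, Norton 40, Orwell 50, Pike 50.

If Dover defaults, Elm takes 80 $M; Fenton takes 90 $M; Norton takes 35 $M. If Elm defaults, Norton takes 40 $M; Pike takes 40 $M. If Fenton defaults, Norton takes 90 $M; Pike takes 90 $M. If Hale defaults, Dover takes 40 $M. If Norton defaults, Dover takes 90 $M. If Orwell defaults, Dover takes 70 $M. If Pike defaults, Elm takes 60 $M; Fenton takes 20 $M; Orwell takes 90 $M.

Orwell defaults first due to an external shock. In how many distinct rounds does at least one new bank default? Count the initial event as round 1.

Round 1 — Orwell defaults (initial).
  Dover: +70 → 70 ≥ 70
Round 2 — Dover defaults.
  Elm: +80 → 80 < 110
  Fenton: +90 → 90 < 110
  Norton: +35 → 35 < 40
No further defaults.

2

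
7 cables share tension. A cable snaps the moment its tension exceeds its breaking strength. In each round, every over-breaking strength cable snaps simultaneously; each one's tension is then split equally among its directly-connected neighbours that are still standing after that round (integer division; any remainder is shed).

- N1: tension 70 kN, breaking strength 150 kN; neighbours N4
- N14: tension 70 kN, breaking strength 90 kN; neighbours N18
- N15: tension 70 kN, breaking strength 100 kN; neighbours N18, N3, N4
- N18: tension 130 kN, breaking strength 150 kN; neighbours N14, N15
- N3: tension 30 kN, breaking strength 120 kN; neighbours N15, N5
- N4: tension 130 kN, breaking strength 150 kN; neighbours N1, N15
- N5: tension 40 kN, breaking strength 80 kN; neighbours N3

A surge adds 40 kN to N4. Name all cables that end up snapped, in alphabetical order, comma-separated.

Round 1 — N4 at 170 > 150. N4 snaps.
  N4 sheds 170 kN to N1, N15: 85 each.
    N1: 70+85 = 155 > 150
    N15: 70+85 = 155 > 100
Round 2 — N1, N15 snap.
  N1 sheds 155 kN: no online neighbours, lost.
  N15 sheds 155 kN to N18, N3: 77 each (1 lost).
    N18: 130+77 = 207 > 150
    N3: 30+77 = 107 ≤ 120
Round 3 — N18 snaps.
  N18 sheds 207 kN to N14: 207 each.
    N14: 70+207 = 277 > 90
Round 4 — N14 snaps.
  N14 sheds 277 kN: no online neighbours, lost.
No further breaks.

N1, N14, N15, N18, N4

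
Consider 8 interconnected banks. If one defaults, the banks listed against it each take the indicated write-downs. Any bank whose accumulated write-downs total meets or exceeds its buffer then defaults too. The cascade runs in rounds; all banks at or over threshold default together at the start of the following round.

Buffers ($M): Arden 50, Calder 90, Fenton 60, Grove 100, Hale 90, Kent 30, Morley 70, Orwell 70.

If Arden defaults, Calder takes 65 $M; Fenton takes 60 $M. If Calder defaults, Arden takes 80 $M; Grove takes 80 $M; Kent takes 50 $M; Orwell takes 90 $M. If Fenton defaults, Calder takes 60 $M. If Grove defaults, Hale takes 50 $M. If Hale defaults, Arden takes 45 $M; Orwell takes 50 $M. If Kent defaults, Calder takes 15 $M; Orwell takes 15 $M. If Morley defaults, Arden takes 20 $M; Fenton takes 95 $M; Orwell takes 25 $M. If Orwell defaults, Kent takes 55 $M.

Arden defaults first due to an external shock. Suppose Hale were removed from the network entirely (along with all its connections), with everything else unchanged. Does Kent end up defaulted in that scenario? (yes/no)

yes

With Hale removed:
Round 1 — Arden defaults (initial).
  Calder: +65 → 65 < 90
  Fenton: +60 → 60 ≥ 60
Round 2 — Fenton defaults.
  Calder: +60 → 125 ≥ 90
Round 3 — Calder defaults.
  Grove: +80 → 80 < 100
  Kent: +50 → 50 ≥ 30
  Orwell: +90 → 90 ≥ 70
Round 4 — Kent, Orwell default.
No further defaults.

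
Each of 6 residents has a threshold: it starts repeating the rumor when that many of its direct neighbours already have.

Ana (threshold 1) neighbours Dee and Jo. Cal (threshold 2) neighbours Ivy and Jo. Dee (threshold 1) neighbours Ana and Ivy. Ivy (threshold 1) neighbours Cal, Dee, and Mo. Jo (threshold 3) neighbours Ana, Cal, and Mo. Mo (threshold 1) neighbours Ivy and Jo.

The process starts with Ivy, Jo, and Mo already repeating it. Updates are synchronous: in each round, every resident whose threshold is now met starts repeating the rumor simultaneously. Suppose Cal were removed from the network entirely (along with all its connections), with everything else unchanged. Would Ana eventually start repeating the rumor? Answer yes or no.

With Cal removed:
Round 1 — Ivy, Jo, Mo start repeating the rumor (initial).
Round 2 — checking thresholds:
  Ana: 1 of 2 neighbours ≥ 1, starts repeating the rumor.
  Dee: 1 of 2 neighbours ≥ 1, starts repeating the rumor.
Round 3 — no new spreads; cascade stops.

yes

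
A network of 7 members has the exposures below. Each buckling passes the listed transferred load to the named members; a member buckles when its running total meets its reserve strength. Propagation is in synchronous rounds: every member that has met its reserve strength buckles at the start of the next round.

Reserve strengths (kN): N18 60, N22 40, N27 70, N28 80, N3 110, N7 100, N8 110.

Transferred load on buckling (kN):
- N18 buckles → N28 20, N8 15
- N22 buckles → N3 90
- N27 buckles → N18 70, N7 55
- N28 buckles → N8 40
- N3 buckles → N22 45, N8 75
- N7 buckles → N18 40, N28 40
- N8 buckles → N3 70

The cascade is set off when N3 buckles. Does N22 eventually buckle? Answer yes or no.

yes

Round 1 — N3 buckles (initial).
  N22: +45 → 45 ≥ 40
  N8: +75 → 75 < 110
Round 2 — N22 buckles.
No further bucklings.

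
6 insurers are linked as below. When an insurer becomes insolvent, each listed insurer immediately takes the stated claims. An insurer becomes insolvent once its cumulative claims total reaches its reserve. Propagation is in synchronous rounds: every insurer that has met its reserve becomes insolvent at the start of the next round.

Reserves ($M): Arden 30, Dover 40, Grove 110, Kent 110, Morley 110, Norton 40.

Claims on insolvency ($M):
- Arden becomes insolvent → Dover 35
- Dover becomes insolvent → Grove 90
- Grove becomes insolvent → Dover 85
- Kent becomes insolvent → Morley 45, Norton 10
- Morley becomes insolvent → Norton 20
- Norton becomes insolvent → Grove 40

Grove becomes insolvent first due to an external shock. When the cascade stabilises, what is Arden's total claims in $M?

0

Round 1 — Grove becomes insolvent (initial).
  Dover: +85 → 85 ≥ 40
Round 2 — Dover becomes insolvent.
No further insolvencies.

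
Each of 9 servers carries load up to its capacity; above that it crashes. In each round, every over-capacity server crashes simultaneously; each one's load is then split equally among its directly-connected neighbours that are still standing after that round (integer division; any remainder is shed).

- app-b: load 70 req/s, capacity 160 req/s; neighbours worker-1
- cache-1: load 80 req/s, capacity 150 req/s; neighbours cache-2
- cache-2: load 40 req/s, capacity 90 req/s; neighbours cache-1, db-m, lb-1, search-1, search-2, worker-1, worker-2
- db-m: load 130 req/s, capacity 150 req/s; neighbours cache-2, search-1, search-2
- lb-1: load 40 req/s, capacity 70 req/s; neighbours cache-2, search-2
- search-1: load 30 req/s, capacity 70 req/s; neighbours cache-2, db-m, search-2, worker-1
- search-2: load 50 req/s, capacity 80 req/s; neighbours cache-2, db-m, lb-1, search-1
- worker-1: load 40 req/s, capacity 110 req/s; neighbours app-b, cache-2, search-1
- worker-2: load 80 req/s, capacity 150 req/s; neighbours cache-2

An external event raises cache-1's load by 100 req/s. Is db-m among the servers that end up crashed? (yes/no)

Round 1 — cache-1 at 180 > 150. cache-1 crashes.
  cache-1 sheds 180 req/s to cache-2: 180 each.
    cache-2: 40+180 = 220 > 90
Round 2 — cache-2 crashes.
  cache-2 sheds 220 req/s to db-m, lb-1, search-1, search-2, worker-1, worker-2: 36 each (4 lost).
    db-m: 130+36 = 166 > 150
    lb-1: 40+36 = 76 > 70
    search-1: 30+36 = 66 ≤ 70
    search-2: 50+36 = 86 > 80
    worker-1: 40+36 = 76 ≤ 110
    worker-2: 80+36 = 116 ≤ 150
Round 3 — db-m, lb-1, search-2 crash.
  db-m sheds 166 req/s to search-1: 166 each.
    search-1: 66+166 = 232 > 70
  lb-1 sheds 76 req/s: no online neighbours, lost.
  search-2 sheds 86 req/s to search-1: 86 each.
    search-1: 232+86 = 318 > 70
Round 4 — search-1 crashes.
  search-1 sheds 318 req/s to worker-1: 318 each.
    worker-1: 76+318 = 394 > 110
Round 5 — worker-1 crashes.
  worker-1 sheds 394 req/s to app-b: 394 each.
    app-b: 70+394 = 464 > 160
Round 6 — app-b crashes.
  app-b sheds 464 req/s: no online neighbours, lost.
No further crashes.

yes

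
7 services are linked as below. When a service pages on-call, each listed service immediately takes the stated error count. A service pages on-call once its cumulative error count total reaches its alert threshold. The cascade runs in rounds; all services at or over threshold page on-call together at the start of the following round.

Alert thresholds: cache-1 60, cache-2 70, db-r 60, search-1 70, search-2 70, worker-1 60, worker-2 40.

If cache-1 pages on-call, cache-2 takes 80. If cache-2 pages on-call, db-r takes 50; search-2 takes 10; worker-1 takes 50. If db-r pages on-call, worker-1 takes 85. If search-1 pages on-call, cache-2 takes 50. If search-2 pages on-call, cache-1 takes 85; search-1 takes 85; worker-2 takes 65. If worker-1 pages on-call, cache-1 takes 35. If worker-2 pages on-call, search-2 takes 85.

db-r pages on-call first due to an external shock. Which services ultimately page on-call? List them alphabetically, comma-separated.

Round 1 — db-r pages on-call (initial).
  worker-1: +85 → 85 ≥ 60
Round 2 — worker-1 pages on-call.
  cache-1: +35 → 35 < 60
No further pages.

db-r, worker-1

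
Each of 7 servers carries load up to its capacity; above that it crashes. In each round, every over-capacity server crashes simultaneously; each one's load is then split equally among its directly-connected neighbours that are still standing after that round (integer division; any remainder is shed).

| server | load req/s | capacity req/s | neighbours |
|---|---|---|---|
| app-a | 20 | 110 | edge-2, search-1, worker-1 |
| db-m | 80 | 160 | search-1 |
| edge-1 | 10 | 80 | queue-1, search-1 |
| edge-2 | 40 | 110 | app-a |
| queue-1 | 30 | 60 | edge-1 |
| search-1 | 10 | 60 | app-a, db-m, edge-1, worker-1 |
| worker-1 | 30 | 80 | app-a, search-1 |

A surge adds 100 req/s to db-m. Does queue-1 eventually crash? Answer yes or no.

Round 1 — db-m at 180 > 160. db-m crashes.
  db-m sheds 180 req/s to search-1: 180 each.
    search-1: 10+180 = 190 > 60
Round 2 — search-1 crashes.
  search-1 sheds 190 req/s to app-a, edge-1, worker-1: 63 each (1 lost).
    app-a: 20+63 = 83 ≤ 110
    edge-1: 10+63 = 73 ≤ 80
    worker-1: 30+63 = 93 > 80
Round 3 — worker-1 crashes.
  worker-1 sheds 93 req/s to app-a: 93 each.
    app-a: 83+93 = 176 > 110
Round 4 — app-a crashes.
  app-a sheds 176 req/s to edge-2: 176 each.
    edge-2: 40+176 = 216 > 110
Round 5 — edge-2 crashes.
  edge-2 sheds 216 req/s: no online neighbours, lost.
No further crashes.

no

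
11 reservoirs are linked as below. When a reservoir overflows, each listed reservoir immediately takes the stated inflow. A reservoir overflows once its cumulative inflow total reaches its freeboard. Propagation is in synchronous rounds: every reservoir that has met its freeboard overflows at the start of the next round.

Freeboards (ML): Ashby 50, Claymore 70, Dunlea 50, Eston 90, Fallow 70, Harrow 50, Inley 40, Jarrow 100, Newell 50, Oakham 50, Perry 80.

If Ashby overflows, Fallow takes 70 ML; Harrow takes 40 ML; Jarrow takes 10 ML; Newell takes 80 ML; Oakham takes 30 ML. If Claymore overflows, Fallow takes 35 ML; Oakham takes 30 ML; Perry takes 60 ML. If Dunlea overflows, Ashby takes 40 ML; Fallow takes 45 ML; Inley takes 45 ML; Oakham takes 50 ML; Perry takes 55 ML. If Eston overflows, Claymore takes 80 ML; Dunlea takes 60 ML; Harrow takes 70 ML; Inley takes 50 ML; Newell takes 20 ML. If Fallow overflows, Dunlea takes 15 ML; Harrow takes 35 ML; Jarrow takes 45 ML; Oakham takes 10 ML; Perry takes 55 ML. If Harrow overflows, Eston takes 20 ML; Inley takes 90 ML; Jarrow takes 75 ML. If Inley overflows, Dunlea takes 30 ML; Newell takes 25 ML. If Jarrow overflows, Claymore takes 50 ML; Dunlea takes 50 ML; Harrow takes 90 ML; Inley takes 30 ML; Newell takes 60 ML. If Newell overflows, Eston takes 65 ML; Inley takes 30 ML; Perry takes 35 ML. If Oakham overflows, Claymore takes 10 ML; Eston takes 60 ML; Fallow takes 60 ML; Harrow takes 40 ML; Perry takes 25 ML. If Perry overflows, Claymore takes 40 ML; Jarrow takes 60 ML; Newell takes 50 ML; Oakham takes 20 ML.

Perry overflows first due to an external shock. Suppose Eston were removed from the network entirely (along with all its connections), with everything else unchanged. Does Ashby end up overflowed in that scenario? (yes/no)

With Eston removed:
Round 1 — Perry overflows (initial).
  Claymore: +40 → 40 < 70
  Jarrow: +60 → 60 < 100
  Newell: +50 → 50 ≥ 50
  Oakham: +20 → 20 < 50
Round 2 — Newell overflows.
  Inley: +30 → 30 < 40
No further overflows.

no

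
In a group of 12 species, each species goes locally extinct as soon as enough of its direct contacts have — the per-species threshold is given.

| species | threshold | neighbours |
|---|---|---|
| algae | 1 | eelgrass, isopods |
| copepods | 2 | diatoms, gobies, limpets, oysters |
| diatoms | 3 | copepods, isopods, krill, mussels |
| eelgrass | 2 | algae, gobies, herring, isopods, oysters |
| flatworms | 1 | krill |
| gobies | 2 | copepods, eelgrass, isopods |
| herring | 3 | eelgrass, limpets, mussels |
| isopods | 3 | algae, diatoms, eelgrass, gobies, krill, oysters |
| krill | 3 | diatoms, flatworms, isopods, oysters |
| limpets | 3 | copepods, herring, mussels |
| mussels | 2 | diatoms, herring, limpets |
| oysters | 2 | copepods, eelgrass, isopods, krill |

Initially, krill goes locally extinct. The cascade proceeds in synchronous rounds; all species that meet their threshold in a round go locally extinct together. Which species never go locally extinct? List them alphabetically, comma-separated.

Round 1 — krill goes locally extinct (initial).
Round 2 — checking thresholds:
  diatoms: 1 of 4 neighbours < 3, below threshold.
  flatworms: 1 of 1 neighbours ≥ 1, goes locally extinct.
  isopods: 1 of 6 neighbours < 3, below threshold.
  oysters: 1 of 4 neighbours < 2, below threshold.
Round 3 — no new extinctions; cascade stops.

algae, copepods, diatoms, eelgrass, gobies, herring, isopods, limpets, mussels, oysters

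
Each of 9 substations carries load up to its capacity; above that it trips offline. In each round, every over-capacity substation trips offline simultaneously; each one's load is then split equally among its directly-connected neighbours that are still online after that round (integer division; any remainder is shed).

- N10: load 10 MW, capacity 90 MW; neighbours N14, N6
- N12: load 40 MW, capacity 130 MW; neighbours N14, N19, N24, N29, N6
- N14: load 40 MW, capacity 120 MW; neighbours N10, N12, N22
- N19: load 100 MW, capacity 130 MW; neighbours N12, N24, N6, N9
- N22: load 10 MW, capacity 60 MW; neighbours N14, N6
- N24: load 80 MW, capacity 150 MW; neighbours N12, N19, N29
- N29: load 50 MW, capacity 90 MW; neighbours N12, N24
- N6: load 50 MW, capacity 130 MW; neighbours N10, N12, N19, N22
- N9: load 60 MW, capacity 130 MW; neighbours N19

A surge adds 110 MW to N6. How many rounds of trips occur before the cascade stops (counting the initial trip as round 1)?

2

Round 1 — N6 at 160 > 130. N6 trips offline.
  N6 sheds 160 MW to N10, N12, N19, N22: 40 each.
    N10: 10+40 = 50 ≤ 90
    N12: 40+40 = 80 ≤ 130
    N19: 100+40 = 140 > 130
    N22: 10+40 = 50 ≤ 60
Round 2 — N19 trips offline.
  N19 sheds 140 MW to N12, N24, N9: 46 each (2 lost).
    N12: 80+46 = 126 ≤ 130
    N24: 80+46 = 126 ≤ 150
    N9: 60+46 = 106 ≤ 130
No further trips.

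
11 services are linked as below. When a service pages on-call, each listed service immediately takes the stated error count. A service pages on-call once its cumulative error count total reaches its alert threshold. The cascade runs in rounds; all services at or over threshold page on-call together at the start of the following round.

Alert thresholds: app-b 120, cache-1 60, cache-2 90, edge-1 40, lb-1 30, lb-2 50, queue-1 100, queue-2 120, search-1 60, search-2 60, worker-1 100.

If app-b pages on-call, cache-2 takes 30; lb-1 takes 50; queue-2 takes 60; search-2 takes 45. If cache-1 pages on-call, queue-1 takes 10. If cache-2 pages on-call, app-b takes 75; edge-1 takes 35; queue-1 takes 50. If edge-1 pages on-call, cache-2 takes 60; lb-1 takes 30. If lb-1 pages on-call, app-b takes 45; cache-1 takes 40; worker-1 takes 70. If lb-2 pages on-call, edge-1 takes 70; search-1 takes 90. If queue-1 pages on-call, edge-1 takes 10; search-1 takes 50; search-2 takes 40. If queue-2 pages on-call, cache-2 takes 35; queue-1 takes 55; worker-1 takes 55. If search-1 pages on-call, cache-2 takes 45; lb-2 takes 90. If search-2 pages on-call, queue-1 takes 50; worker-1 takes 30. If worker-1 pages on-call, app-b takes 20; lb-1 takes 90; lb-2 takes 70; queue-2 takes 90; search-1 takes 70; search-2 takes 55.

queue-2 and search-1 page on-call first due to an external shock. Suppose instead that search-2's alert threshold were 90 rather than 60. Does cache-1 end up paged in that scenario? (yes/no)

no

With search-2's alert threshold at 90:
Round 1 — queue-2, search-1 page on-call (initial).
  cache-2: +35+45 → 80 < 90
  lb-2: +90 → 90 ≥ 50
  queue-1: +55 → 55 < 100
  worker-1: +55 → 55 < 100
Round 2 — lb-2 pages on-call.
  edge-1: +70 → 70 ≥ 40
Round 3 — edge-1 pages on-call.
  cache-2: +60 → 140 ≥ 90
  lb-1: +30 → 30 ≥ 30
Round 4 — cache-2, lb-1 page on-call.
  app-b: +75+45 → 120 ≥ 120
  cache-1: +40 → 40 < 60
  queue-1: +50 → 105 ≥ 100
  worker-1: +70 → 125 ≥ 100
Round 5 — app-b, queue-1, worker-1 page on-call.
  search-2: +45+40+55 → 140 ≥ 90
Round 6 — search-2 pages on-call.
No further pages.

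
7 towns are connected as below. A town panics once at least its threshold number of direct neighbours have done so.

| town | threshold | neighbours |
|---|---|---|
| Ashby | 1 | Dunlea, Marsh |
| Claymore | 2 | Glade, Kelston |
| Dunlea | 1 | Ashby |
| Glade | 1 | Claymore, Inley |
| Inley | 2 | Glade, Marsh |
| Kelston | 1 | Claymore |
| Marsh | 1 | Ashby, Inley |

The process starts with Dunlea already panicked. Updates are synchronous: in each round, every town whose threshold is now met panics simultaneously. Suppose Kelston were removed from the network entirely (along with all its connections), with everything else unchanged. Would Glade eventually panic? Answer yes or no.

no

With Kelston removed:
Round 1 — Dunlea panics (initial).
Round 2 — checking thresholds:
  Ashby: 1 of 2 neighbours ≥ 1, panics.
Round 3 — checking thresholds:
  Marsh: 1 of 2 neighbours ≥ 1, panics.
Round 4 — no new panics; cascade stops.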